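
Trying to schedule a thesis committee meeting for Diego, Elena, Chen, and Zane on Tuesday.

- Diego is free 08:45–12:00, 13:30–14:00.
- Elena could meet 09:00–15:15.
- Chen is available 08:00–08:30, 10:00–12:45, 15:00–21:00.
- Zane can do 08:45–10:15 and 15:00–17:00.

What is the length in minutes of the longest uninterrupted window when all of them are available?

15

Diego ∩ Elena: 09:00-12:00, 13:30-14:00.
Diego ∩ Elena ∩ Chen: 10:00-12:00.
Diego ∩ Elena ∩ Chen ∩ Zane: 10:00-10:15.
The longest is 10:00-10:15 at 15 minutes.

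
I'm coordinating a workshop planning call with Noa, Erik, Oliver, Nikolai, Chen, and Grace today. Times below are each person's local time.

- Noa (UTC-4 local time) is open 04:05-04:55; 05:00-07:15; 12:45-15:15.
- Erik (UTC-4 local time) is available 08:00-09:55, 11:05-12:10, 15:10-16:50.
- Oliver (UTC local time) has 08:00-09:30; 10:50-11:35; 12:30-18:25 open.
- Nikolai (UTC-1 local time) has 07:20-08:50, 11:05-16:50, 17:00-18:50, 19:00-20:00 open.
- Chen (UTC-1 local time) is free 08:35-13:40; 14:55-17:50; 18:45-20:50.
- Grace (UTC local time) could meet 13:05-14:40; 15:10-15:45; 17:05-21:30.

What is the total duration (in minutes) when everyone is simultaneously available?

0

Noa in UTC: 08:05-08:55, 09:00-11:15, 16:45-19:15 (add 4h to convert from UTC-4).
Erik in UTC: 12:00-13:55, 15:05-16:10, 19:10-20:50 (add 4h to convert from UTC-4).
Oliver in UTC: 08:00-09:30, 10:50-11:35, 12:30-18:25.
Nikolai in UTC: 08:20-09:50, 12:05-17:50, 18:00-19:50, 20:00-21:00 (add 1h to convert from UTC-1).
Chen in UTC: 09:35-14:40, 15:55-18:50, 19:45-21:50 (add 1h to convert from UTC-1).
Grace in UTC: 13:05-14:40, 15:10-15:45, 17:05-21:30.
Noa ∩ Erik: 19:10-19:15.
Noa ∩ Erik ∩ Oliver: ∅.
Noa ∩ Erik ∩ Oliver ∩ Nikolai: ∅.
Noa ∩ Erik ∩ Oliver ∩ Nikolai ∩ Chen: ∅.
Noa ∩ Erik ∩ Oliver ∩ Nikolai ∩ Chen ∩ Grace: ∅.
There is no time when everyone is free.
There is no common window, so the total is 0 minutes.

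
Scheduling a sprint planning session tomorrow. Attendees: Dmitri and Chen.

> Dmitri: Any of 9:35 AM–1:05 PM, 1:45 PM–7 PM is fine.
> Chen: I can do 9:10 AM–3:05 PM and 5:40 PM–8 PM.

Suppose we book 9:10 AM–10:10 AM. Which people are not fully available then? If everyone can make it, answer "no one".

Dmitri

Dmitri: not fully free for 09:10-10:10. Chen: free for 09:10-10:10.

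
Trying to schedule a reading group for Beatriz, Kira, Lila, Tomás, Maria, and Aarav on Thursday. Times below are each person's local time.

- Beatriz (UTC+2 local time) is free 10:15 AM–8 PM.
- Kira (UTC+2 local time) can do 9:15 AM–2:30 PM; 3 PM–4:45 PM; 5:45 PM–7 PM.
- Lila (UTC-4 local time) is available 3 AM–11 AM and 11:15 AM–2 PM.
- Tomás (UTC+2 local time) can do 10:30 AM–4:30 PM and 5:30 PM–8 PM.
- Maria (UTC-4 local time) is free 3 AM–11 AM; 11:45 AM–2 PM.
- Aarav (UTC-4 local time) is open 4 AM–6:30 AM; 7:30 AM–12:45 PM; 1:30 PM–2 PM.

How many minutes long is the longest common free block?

120

Beatriz in UTC: 08:15-18:00 (subtract 2h to convert from UTC+2).
Kira in UTC: 07:15-12:30, 13:00-14:45, 15:45-17:00 (subtract 2h to convert from UTC+2).
Lila in UTC: 07:00-15:00, 15:15-18:00 (add 4h to convert from UTC-4).
Tomás in UTC: 08:30-14:30, 15:30-18:00 (subtract 2h to convert from UTC+2).
Maria in UTC: 07:00-15:00, 15:45-18:00 (add 4h to convert from UTC-4).
Aarav in UTC: 08:00-10:30, 11:30-16:45, 17:30-18:00 (add 4h to convert from UTC-4).
Beatriz ∩ Kira: 08:15-12:30, 13:00-14:45, 15:45-17:00.
Beatriz ∩ Kira ∩ Lila: 08:15-12:30, 13:00-14:45, 15:45-17:00.
Beatriz ∩ Kira ∩ Lila ∩ Tomás: 08:30-12:30, 13:00-14:30, 15:45-17:00.
Beatriz ∩ Kira ∩ Lila ∩ Tomás ∩ Maria: 08:30-12:30, 13:00-14:30, 15:45-17:00.
Beatriz ∩ Kira ∩ Lila ∩ Tomás ∩ Maria ∩ Aarav: 08:30-10:30, 11:30-12:30, 13:00-14:30, 15:45-16:45.
Those are the intersection windows.
The longest is 08:30-10:30 at 120 minutes.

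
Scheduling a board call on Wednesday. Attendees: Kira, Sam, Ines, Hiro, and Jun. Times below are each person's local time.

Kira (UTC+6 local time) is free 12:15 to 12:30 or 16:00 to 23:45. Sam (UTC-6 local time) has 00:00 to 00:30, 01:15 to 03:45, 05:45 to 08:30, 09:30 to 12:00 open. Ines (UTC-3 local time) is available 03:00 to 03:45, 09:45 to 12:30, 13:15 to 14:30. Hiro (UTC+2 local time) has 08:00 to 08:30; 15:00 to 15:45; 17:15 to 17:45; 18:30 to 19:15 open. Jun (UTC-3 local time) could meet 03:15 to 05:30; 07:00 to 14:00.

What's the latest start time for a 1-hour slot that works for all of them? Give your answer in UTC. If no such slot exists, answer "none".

Kira in UTC: 06:15-06:30, 10:00-17:45 (subtract 6h to convert from UTC+6).
Sam in UTC: 06:00-06:30, 07:15-09:45, 11:45-14:30, 15:30-18:00 (add 6h to convert from UTC-6).
Ines in UTC: 06:00-06:45, 12:45-15:30, 16:15-17:30 (add 3h to convert from UTC-3).
Hiro in UTC: 06:00-06:30, 13:00-13:45, 15:15-15:45, 16:30-17:15 (subtract 2h to convert from UTC+2).
Jun in UTC: 06:15-08:30, 10:00-17:00 (add 3h to convert from UTC-3).
Kira ∩ Sam: 06:15-06:30, 11:45-14:30, 15:30-17:45.
Kira ∩ Sam ∩ Ines: 06:15-06:30, 12:45-14:30, 16:15-17:30.
Kira ∩ Sam ∩ Ines ∩ Hiro: 06:15-06:30, 13:00-13:45, 16:30-17:15.
Kira ∩ Sam ∩ Ines ∩ Hiro ∩ Jun: 06:15-06:30, 13:00-13:45, 16:30-17:00.
No common window is at least 60 minutes long.

none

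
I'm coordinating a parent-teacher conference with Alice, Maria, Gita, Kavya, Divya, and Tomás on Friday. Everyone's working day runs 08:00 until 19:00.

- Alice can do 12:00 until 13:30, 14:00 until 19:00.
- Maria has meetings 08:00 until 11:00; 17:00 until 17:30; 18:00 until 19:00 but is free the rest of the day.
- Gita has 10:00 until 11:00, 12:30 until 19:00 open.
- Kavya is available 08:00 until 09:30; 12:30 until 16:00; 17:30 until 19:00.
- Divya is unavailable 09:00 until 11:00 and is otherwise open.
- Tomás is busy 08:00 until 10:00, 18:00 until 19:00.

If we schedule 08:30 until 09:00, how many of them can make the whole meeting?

Alice free: 12:00-13:30, 14:00-19:00.
Maria free: 11:00-17:00, 17:30-18:00 (invert busy blocks within the working day).
Gita free: 10:00-11:00, 12:30-19:00.
Kavya free: 08:00-09:30, 12:30-16:00, 17:30-19:00.
Divya free: 08:00-09:00, 11:00-19:00 (invert busy blocks within the working day).
Tomás free: 10:00-18:00 (invert busy blocks within the working day).
Kavya and Divya can make the full 08:30-09:00 slot — that's 2.

2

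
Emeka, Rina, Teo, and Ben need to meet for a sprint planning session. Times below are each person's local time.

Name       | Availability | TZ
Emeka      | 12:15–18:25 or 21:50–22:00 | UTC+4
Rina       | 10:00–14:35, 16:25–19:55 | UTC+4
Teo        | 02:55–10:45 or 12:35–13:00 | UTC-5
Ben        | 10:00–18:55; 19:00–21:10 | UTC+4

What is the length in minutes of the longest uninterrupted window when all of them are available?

Emeka in UTC: 08:15-14:25, 17:50-18:00 (subtract 4h to convert from UTC+4).
Rina in UTC: 06:00-10:35, 12:25-15:55 (subtract 4h to convert from UTC+4).
Teo in UTC: 07:55-15:45, 17:35-18:00 (add 5h to convert from UTC-5).
Ben in UTC: 06:00-14:55, 15:00-17:10 (subtract 4h to convert from UTC+4).
Emeka ∩ Rina: 08:15-10:35, 12:25-14:25.
Emeka ∩ Rina ∩ Teo: 08:15-10:35, 12:25-14:25.
Emeka ∩ Rina ∩ Teo ∩ Ben: 08:15-10:35, 12:25-14:25.
The longest is 08:15-10:35 at 140 minutes.

140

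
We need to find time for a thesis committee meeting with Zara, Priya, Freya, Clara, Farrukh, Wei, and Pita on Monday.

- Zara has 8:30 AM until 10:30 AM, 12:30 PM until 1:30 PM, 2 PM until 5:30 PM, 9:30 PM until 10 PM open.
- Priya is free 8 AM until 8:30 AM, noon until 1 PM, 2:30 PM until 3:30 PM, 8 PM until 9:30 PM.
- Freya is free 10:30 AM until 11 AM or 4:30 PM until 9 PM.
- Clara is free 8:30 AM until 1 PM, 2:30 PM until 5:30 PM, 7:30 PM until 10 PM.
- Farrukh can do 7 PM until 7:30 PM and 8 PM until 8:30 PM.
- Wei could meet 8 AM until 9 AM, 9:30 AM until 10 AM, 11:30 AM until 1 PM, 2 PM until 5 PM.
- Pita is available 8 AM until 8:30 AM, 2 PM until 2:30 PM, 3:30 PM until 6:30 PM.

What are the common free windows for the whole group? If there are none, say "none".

Zara ∩ Priya: 12:30-13:00, 14:30-15:30.
Zara ∩ Priya ∩ Freya: ∅.
Zara ∩ Priya ∩ Freya ∩ Clara: ∅.
Zara ∩ Priya ∩ Freya ∩ Clara ∩ Farrukh: ∅.
Zara ∩ Priya ∩ Freya ∩ Clara ∩ Farrukh ∩ Wei: ∅.
Zara ∩ Priya ∩ Freya ∩ Clara ∩ Farrukh ∩ Wei ∩ Pita: ∅.
There is no time when everyone is free.

none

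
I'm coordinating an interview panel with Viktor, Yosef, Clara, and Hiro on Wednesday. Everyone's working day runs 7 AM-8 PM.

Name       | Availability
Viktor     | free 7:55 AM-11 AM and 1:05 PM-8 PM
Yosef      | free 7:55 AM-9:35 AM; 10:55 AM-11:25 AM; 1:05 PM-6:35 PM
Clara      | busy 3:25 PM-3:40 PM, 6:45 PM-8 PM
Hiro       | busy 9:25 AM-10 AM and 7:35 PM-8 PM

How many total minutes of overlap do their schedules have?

Viktor free: 07:55-11:00, 13:05-20:00.
Yosef free: 07:55-09:35, 10:55-11:25, 13:05-18:35.
Clara free: 07:00-15:25, 15:40-18:45 (invert busy blocks within the working day).
Hiro free: 07:00-09:25, 10:00-19:35 (invert busy blocks within the working day).
Viktor ∩ Yosef: 07:55-09:35, 10:55-11:00, 13:05-18:35.
Viktor ∩ Yosef ∩ Clara: 07:55-09:35, 10:55-11:00, 13:05-15:25, 15:40-18:35.
Viktor ∩ Yosef ∩ Clara ∩ Hiro: 07:55-09:25, 10:55-11:00, 13:05-15:25, 15:40-18:35.
Summing the common windows: 90 + 5 + 140 + 175 = 410 minutes.

410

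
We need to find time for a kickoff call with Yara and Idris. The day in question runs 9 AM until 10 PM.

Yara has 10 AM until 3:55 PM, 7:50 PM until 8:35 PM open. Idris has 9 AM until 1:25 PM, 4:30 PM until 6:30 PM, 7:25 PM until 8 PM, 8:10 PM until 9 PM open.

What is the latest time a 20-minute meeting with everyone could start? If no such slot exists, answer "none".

20:15

Yara ∩ Idris: 10:00-13:25, 19:50-20:00, 20:10-20:35.
Those are the intersection windows.
The last common window of at least 20 minutes is 20:10-20:35; a 20-minute meeting can start as late as 20:15 and still end by 20:35.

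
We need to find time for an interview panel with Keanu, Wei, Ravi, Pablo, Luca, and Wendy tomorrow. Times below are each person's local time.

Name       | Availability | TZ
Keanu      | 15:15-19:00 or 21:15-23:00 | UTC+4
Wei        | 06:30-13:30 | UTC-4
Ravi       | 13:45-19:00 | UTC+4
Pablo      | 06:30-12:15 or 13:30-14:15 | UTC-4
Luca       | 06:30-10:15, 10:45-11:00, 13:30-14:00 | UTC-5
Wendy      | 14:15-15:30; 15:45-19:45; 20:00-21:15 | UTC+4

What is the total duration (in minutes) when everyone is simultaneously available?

195

Keanu in UTC: 11:15-15:00, 17:15-19:00 (subtract 4h to convert from UTC+4).
Wei in UTC: 10:30-17:30 (add 4h to convert from UTC-4).
Ravi in UTC: 09:45-15:00 (subtract 4h to convert from UTC+4).
Pablo in UTC: 10:30-16:15, 17:30-18:15 (add 4h to convert from UTC-4).
Luca in UTC: 11:30-15:15, 15:45-16:00, 18:30-19:00 (add 5h to convert from UTC-5).
Wendy in UTC: 10:15-11:30, 11:45-15:45, 16:00-17:15 (subtract 4h to convert from UTC+4).
Keanu ∩ Wei: 11:15-15:00, 17:15-17:30.
Keanu ∩ Wei ∩ Ravi: 11:15-15:00.
Keanu ∩ Wei ∩ Ravi ∩ Pablo: 11:15-15:00.
Keanu ∩ Wei ∩ Ravi ∩ Pablo ∩ Luca: 11:30-15:00.
Keanu ∩ Wei ∩ Ravi ∩ Pablo ∩ Luca ∩ Wendy: 11:45-15:00.
So the common availability across everyone is 11:45-15:00.
That's a single block of 195 minutes.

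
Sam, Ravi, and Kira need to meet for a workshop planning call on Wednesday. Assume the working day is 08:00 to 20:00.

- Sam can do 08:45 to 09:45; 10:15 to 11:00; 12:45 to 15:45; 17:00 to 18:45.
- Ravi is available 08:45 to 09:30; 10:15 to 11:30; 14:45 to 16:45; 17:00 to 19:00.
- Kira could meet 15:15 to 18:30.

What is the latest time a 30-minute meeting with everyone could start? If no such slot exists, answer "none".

18:00

Sam ∩ Ravi: 08:45-09:30, 10:15-11:00, 14:45-15:45, 17:00-18:45.
Sam ∩ Ravi ∩ Kira: 15:15-15:45, 17:00-18:30.
The last common window of at least 30 minutes is 17:00-18:30; a 30-minute meeting can start as late as 18:00 and still end by 18:30.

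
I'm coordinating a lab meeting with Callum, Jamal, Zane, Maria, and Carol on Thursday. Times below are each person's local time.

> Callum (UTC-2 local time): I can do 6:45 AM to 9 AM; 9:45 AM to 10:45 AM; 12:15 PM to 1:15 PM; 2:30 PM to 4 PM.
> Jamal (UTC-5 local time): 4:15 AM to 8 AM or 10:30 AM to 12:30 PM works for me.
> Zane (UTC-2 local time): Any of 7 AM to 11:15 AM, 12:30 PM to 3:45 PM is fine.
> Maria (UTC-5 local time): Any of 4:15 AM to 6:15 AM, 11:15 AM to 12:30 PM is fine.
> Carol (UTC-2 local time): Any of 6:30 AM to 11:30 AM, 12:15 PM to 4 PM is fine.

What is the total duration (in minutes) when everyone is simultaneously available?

Callum in UTC: 08:45-11:00, 11:45-12:45, 14:15-15:15, 16:30-18:00 (add 2h to convert from UTC-2).
Jamal in UTC: 09:15-13:00, 15:30-17:30 (add 5h to convert from UTC-5).
Zane in UTC: 09:00-13:15, 14:30-17:45 (add 2h to convert from UTC-2).
Maria in UTC: 09:15-11:15, 16:15-17:30 (add 5h to convert from UTC-5).
Carol in UTC: 08:30-13:30, 14:15-18:00 (add 2h to convert from UTC-2).
Callum ∩ Jamal: 09:15-11:00, 11:45-12:45, 16:30-17:30.
Callum ∩ Jamal ∩ Zane: 09:15-11:00, 11:45-12:45, 16:30-17:30.
Callum ∩ Jamal ∩ Zane ∩ Maria: 09:15-11:00, 16:30-17:30.
Callum ∩ Jamal ∩ Zane ∩ Maria ∩ Carol: 09:15-11:00, 16:30-17:30.
Those are the intersection windows.
Summing the common windows: 105 + 60 = 165 minutes.

165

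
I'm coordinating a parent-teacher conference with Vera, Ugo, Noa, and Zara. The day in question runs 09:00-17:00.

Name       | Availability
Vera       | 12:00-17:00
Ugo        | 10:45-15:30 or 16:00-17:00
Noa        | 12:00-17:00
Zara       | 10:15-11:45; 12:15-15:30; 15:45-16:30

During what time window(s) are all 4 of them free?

12:15-15:30, 16:00-16:30

Vera ∩ Ugo: 12:00-15:30, 16:00-17:00.
Vera ∩ Ugo ∩ Noa: 12:00-15:30, 16:00-17:00.
Vera ∩ Ugo ∩ Noa ∩ Zara: 12:15-15:30, 16:00-16:30.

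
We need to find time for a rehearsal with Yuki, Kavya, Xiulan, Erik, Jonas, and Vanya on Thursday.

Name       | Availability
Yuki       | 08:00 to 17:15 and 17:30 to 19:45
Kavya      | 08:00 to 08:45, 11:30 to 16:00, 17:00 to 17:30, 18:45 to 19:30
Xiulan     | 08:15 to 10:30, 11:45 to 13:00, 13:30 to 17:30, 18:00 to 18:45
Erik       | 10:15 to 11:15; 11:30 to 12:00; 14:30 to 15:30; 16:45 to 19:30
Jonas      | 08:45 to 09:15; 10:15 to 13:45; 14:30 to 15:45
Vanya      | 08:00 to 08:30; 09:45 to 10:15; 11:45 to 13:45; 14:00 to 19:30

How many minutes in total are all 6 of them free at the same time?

75

Yuki ∩ Kavya: 08:00-08:45, 11:30-16:00, 17:00-17:15, 18:45-19:30.
Yuki ∩ Kavya ∩ Xiulan: 08:15-08:45, 11:45-13:00, 13:30-16:00, 17:00-17:15.
Yuki ∩ Kavya ∩ Xiulan ∩ Erik: 11:45-12:00, 14:30-15:30, 17:00-17:15.
Yuki ∩ Kavya ∩ Xiulan ∩ Erik ∩ Jonas: 11:45-12:00, 14:30-15:30.
Yuki ∩ Kavya ∩ Xiulan ∩ Erik ∩ Jonas ∩ Vanya: 11:45-12:00, 14:30-15:30.
Summing the common windows: 15 + 60 = 75 minutes.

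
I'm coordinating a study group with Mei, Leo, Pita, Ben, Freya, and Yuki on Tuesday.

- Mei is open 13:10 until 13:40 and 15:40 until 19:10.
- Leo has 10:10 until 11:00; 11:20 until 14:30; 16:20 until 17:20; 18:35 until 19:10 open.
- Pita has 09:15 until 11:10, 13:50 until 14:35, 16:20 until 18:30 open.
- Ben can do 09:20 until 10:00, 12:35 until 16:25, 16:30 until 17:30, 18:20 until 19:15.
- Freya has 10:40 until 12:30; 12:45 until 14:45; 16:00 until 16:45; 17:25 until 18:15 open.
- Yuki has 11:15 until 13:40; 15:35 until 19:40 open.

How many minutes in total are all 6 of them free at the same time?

20

Mei ∩ Leo: 13:10-13:40, 16:20-17:20, 18:35-19:10.
Mei ∩ Leo ∩ Pita: 16:20-17:20.
Mei ∩ Leo ∩ Pita ∩ Ben: 16:20-16:25, 16:30-17:20.
Mei ∩ Leo ∩ Pita ∩ Ben ∩ Freya: 16:20-16:25, 16:30-16:45.
Mei ∩ Leo ∩ Pita ∩ Ben ∩ Freya ∩ Yuki: 16:20-16:25, 16:30-16:45.
Summing the common windows: 5 + 15 = 20 minutes.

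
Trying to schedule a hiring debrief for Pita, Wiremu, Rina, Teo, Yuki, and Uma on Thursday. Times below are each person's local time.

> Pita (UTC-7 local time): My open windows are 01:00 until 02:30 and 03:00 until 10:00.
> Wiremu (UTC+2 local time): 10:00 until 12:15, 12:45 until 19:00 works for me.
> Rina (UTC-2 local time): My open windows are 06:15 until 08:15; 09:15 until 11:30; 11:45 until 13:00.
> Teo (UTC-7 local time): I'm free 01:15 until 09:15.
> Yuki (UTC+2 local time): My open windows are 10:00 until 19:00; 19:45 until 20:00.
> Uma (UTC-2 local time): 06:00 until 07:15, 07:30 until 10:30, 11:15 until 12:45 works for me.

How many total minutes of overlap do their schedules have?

225

Pita in UTC: 08:00-09:30, 10:00-17:00 (add 7h to convert from UTC-7).
Wiremu in UTC: 08:00-10:15, 10:45-17:00 (subtract 2h to convert from UTC+2).
Rina in UTC: 08:15-10:15, 11:15-13:30, 13:45-15:00 (add 2h to convert from UTC-2).
Teo in UTC: 08:15-16:15 (add 7h to convert from UTC-7).
Yuki in UTC: 08:00-17:00, 17:45-18:00 (subtract 2h to convert from UTC+2).
Uma in UTC: 08:00-09:15, 09:30-12:30, 13:15-14:45 (add 2h to convert from UTC-2).
Pita ∩ Wiremu: 08:00-09:30, 10:00-10:15, 10:45-17:00.
Pita ∩ Wiremu ∩ Rina: 08:15-09:30, 10:00-10:15, 11:15-13:30, 13:45-15:00.
Pita ∩ Wiremu ∩ Rina ∩ Teo: 08:15-09:30, 10:00-10:15, 11:15-13:30, 13:45-15:00.
Pita ∩ Wiremu ∩ Rina ∩ Teo ∩ Yuki: 08:15-09:30, 10:00-10:15, 11:15-13:30, 13:45-15:00.
Pita ∩ Wiremu ∩ Rina ∩ Teo ∩ Yuki ∩ Uma: 08:15-09:15, 10:00-10:15, 11:15-12:30, 13:15-13:30, 13:45-14:45.
Those are the intersection windows.
Summing the common windows: 60 + 15 + 75 + 15 + 60 = 225 minutes.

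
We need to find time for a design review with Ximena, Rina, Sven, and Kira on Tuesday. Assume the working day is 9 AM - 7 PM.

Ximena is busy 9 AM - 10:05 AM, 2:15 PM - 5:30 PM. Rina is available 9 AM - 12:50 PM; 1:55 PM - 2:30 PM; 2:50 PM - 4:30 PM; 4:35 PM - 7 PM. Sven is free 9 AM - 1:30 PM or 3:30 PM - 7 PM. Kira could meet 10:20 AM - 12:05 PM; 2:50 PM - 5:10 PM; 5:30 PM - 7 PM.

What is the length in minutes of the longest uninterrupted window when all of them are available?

105

Ximena free: 10:05-14:15, 17:30-19:00 (invert busy blocks within the working day).
Rina free: 09:00-12:50, 13:55-14:30, 14:50-16:30, 16:35-19:00.
Sven free: 09:00-13:30, 15:30-19:00.
Kira free: 10:20-12:05, 14:50-17:10, 17:30-19:00.
Ximena ∩ Rina: 10:05-12:50, 13:55-14:15, 17:30-19:00.
Ximena ∩ Rina ∩ Sven: 10:05-12:50, 17:30-19:00.
Ximena ∩ Rina ∩ Sven ∩ Kira: 10:20-12:05, 17:30-19:00.
The longest is 10:20-12:05 at 105 minutes.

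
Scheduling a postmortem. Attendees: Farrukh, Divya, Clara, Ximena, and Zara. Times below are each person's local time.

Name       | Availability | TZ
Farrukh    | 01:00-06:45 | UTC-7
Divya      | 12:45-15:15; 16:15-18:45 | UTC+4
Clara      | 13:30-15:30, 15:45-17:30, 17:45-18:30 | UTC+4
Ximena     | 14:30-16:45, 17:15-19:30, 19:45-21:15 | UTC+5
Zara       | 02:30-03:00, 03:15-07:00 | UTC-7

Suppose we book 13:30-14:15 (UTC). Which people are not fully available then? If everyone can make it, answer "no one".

Farrukh in UTC: 08:00-13:45 (add 7h to convert from UTC-7).
Divya in UTC: 08:45-11:15, 12:15-14:45 (subtract 4h to convert from UTC+4).
Clara in UTC: 09:30-11:30, 11:45-13:30, 13:45-14:30 (subtract 4h to convert from UTC+4).
Ximena in UTC: 09:30-11:45, 12:15-14:30, 14:45-16:15 (subtract 5h to convert from UTC+5).
Zara in UTC: 09:30-10:00, 10:15-14:00 (add 7h to convert from UTC-7).
Farrukh: not fully free for 13:30-14:15. Divya: free for 13:30-14:15. Clara: not fully free for 13:30-14:15. Ximena: free for 13:30-14:15. Zara: not fully free for 13:30-14:15.

Clara, Farrukh, Zara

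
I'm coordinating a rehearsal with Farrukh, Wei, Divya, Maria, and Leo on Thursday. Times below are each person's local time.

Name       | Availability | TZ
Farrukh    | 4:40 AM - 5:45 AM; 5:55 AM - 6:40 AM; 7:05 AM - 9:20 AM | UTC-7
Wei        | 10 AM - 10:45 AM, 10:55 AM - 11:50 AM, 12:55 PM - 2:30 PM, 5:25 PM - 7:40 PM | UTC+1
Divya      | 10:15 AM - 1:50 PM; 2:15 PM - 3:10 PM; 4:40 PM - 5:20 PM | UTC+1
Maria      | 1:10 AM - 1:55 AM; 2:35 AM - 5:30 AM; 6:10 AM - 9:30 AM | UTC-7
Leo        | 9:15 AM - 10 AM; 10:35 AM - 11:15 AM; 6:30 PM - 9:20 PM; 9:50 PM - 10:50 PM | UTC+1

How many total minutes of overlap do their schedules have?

0

Farrukh in UTC: 11:40-12:45, 12:55-13:40, 14:05-16:20 (add 7h to convert from UTC-7).
Wei in UTC: 09:00-09:45, 09:55-10:50, 11:55-13:30, 16:25-18:40 (subtract 1h to convert from UTC+1).
Divya in UTC: 09:15-12:50, 13:15-14:10, 15:40-16:20 (subtract 1h to convert from UTC+1).
Maria in UTC: 08:10-08:55, 09:35-12:30, 13:10-16:30 (add 7h to convert from UTC-7).
Leo in UTC: 08:15-09:00, 09:35-10:15, 17:30-20:20, 20:50-21:50 (subtract 1h to convert from UTC+1).
Farrukh ∩ Wei: 11:55-12:45, 12:55-13:30.
Farrukh ∩ Wei ∩ Divya: 11:55-12:45, 13:15-13:30.
Farrukh ∩ Wei ∩ Divya ∩ Maria: 11:55-12:30, 13:15-13:30.
Farrukh ∩ Wei ∩ Divya ∩ Maria ∩ Leo: ∅.
There is no time when everyone is free.
There is no common window, so the total is 0 minutes.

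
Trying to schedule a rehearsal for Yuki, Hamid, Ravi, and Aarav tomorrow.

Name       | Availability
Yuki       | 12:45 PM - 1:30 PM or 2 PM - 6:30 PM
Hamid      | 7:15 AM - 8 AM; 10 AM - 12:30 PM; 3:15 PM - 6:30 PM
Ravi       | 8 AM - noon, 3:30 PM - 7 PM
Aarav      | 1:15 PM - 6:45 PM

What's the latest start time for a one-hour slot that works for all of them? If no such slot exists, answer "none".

17:30

Yuki ∩ Hamid: 15:15-18:30.
Yuki ∩ Hamid ∩ Ravi: 15:30-18:30.
Yuki ∩ Hamid ∩ Ravi ∩ Aarav: 15:30-18:30.
Those are the intersection windows.
The last common window of at least 60 minutes is 15:30-18:30; a 60-minute meeting can start as late as 17:30 and still end by 18:30.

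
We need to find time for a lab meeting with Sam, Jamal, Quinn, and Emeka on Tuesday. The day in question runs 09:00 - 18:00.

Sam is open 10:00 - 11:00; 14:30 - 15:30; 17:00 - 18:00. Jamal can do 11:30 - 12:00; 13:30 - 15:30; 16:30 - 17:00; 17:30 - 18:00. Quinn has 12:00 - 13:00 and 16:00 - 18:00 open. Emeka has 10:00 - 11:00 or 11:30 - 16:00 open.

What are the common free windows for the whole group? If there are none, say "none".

none

Sam ∩ Jamal: 14:30-15:30, 17:30-18:00.
Sam ∩ Jamal ∩ Quinn: 17:30-18:00.
Sam ∩ Jamal ∩ Quinn ∩ Emeka: ∅.
There is no time when everyone is free.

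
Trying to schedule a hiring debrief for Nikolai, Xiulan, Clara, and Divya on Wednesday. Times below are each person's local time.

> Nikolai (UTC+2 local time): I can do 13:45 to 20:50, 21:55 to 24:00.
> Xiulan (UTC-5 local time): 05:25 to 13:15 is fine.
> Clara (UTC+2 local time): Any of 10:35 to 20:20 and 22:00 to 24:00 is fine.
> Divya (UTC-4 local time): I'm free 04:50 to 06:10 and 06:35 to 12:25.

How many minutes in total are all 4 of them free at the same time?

Nikolai in UTC: 11:45-18:50, 19:55-22:00 (subtract 2h to convert from UTC+2).
Xiulan in UTC: 10:25-18:15 (add 5h to convert from UTC-5).
Clara in UTC: 08:35-18:20, 20:00-22:00 (subtract 2h to convert from UTC+2).
Divya in UTC: 08:50-10:10, 10:35-16:25 (add 4h to convert from UTC-4).
Nikolai ∩ Xiulan: 11:45-18:15.
Nikolai ∩ Xiulan ∩ Clara: 11:45-18:15.
Nikolai ∩ Xiulan ∩ Clara ∩ Divya: 11:45-16:25.
So the common availability across everyone is 11:45-16:25.
That's a single block of 280 minutes.

280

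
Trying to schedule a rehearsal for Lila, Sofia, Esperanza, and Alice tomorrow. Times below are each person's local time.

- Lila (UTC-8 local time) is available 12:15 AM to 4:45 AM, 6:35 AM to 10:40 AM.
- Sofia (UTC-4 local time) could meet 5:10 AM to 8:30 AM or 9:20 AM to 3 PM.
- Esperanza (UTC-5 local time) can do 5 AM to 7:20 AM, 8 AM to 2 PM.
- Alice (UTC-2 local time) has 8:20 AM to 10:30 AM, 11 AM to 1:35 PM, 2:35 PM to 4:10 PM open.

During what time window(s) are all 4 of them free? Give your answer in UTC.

Lila in UTC: 08:15-12:45, 14:35-18:40 (add 8h to convert from UTC-8).
Sofia in UTC: 09:10-12:30, 13:20-19:00 (add 4h to convert from UTC-4).
Esperanza in UTC: 10:00-12:20, 13:00-19:00 (add 5h to convert from UTC-5).
Alice in UTC: 10:20-12:30, 13:00-15:35, 16:35-18:10 (add 2h to convert from UTC-2).
Lila ∩ Sofia: 09:10-12:30, 14:35-18:40.
Lila ∩ Sofia ∩ Esperanza: 10:00-12:20, 14:35-18:40.
Lila ∩ Sofia ∩ Esperanza ∩ Alice: 10:20-12:20, 14:35-15:35, 16:35-18:10.
Those are the intersection windows.

10:20-12:20, 14:35-15:35, 16:35-18:10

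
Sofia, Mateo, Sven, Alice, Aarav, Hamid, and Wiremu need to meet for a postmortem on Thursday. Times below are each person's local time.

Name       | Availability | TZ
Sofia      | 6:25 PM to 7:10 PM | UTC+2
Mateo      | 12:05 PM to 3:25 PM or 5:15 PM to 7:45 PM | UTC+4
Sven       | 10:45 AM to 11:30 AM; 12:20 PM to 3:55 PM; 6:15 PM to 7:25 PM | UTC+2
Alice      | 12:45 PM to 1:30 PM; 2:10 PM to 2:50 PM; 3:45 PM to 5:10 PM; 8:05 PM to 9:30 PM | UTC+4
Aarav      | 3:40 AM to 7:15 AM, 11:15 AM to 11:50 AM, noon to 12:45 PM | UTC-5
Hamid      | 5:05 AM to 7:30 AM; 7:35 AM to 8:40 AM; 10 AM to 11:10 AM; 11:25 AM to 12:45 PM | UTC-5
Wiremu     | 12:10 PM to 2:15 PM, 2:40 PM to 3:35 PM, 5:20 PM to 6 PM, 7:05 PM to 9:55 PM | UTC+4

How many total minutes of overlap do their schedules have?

Sofia in UTC: 16:25-17:10 (subtract 2h to convert from UTC+2).
Mateo in UTC: 08:05-11:25, 13:15-15:45 (subtract 4h to convert from UTC+4).
Sven in UTC: 08:45-09:30, 10:20-13:55, 16:15-17:25 (subtract 2h to convert from UTC+2).
Alice in UTC: 08:45-09:30, 10:10-10:50, 11:45-13:10, 16:05-17:30 (subtract 4h to convert from UTC+4).
Aarav in UTC: 08:40-12:15, 16:15-16:50, 17:00-17:45 (add 5h to convert from UTC-5).
Hamid in UTC: 10:05-12:30, 12:35-13:40, 15:00-16:10, 16:25-17:45 (add 5h to convert from UTC-5).
Wiremu in UTC: 08:10-10:15, 10:40-11:35, 13:20-14:00, 15:05-17:55 (subtract 4h to convert from UTC+4).
Sofia ∩ Mateo: ∅.
Sofia ∩ Mateo ∩ Sven: ∅.
Sofia ∩ Mateo ∩ Sven ∩ Alice: ∅.
Sofia ∩ Mateo ∩ Sven ∩ Alice ∩ Aarav: ∅.
Sofia ∩ Mateo ∩ Sven ∩ Alice ∩ Aarav ∩ Hamid: ∅.
Sofia ∩ Mateo ∩ Sven ∩ Alice ∩ Aarav ∩ Hamid ∩ Wiremu: ∅.
There is no time when everyone is free.
There is no common window, so the total is 0 minutes.

0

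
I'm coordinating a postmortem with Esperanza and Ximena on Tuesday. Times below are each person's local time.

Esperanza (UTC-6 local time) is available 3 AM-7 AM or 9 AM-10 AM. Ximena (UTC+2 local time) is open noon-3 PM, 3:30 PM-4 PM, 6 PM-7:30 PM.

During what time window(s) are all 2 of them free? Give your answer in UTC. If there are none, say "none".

10:00-13:00

Esperanza in UTC: 09:00-13:00, 15:00-16:00 (add 6h to convert from UTC-6).
Ximena in UTC: 10:00-13:00, 13:30-14:00, 16:00-17:30 (subtract 2h to convert from UTC+2).
Esperanza ∩ Ximena: 10:00-13:00.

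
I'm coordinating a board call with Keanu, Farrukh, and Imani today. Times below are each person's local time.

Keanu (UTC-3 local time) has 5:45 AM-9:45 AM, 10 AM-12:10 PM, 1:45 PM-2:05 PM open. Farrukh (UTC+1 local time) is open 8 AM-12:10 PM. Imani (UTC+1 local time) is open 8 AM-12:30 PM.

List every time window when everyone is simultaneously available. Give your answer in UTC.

08:45-11:10

Keanu in UTC: 08:45-12:45, 13:00-15:10, 16:45-17:05 (add 3h to convert from UTC-3).
Farrukh in UTC: 07:00-11:10 (subtract 1h to convert from UTC+1).
Imani in UTC: 07:00-11:30 (subtract 1h to convert from UTC+1).
Keanu ∩ Farrukh: 08:45-11:10.
Keanu ∩ Farrukh ∩ Imani: 08:45-11:10.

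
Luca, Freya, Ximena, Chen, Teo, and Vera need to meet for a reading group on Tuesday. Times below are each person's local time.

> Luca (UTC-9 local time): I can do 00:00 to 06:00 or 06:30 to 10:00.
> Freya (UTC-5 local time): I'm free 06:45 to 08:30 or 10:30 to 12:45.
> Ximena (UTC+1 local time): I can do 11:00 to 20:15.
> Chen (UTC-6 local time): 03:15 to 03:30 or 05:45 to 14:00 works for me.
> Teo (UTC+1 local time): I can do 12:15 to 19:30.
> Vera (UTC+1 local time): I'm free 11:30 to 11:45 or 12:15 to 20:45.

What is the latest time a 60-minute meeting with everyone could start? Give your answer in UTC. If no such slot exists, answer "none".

16:45

Luca in UTC: 09:00-15:00, 15:30-19:00 (add 9h to convert from UTC-9).
Freya in UTC: 11:45-13:30, 15:30-17:45 (add 5h to convert from UTC-5).
Ximena in UTC: 10:00-19:15 (subtract 1h to convert from UTC+1).
Chen in UTC: 09:15-09:30, 11:45-20:00 (add 6h to convert from UTC-6).
Teo in UTC: 11:15-18:30 (subtract 1h to convert from UTC+1).
Vera in UTC: 10:30-10:45, 11:15-19:45 (subtract 1h to convert from UTC+1).
Luca ∩ Freya: 11:45-13:30, 15:30-17:45.
Luca ∩ Freya ∩ Ximena: 11:45-13:30, 15:30-17:45.
Luca ∩ Freya ∩ Ximena ∩ Chen: 11:45-13:30, 15:30-17:45.
Luca ∩ Freya ∩ Ximena ∩ Chen ∩ Teo: 11:45-13:30, 15:30-17:45.
Luca ∩ Freya ∩ Ximena ∩ Chen ∩ Teo ∩ Vera: 11:45-13:30, 15:30-17:45.
Those are the intersection windows.
The last common window of at least 60 minutes is 15:30-17:45; a 60-minute meeting can start as late as 16:45 and still end by 17:45.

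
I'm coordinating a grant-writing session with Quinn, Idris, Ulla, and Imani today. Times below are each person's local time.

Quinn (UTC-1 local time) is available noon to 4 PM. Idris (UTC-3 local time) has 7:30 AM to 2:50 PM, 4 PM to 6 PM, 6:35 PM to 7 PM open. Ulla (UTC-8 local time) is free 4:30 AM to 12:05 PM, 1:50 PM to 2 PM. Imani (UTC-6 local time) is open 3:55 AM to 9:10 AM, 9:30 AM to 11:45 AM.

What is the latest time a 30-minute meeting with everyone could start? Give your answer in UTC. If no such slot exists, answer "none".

Quinn in UTC: 13:00-17:00 (add 1h to convert from UTC-1).
Idris in UTC: 10:30-17:50, 19:00-21:00, 21:35-22:00 (add 3h to convert from UTC-3).
Ulla in UTC: 12:30-20:05, 21:50-22:00 (add 8h to convert from UTC-8).
Imani in UTC: 09:55-15:10, 15:30-17:45 (add 6h to convert from UTC-6).
Quinn ∩ Idris: 13:00-17:00.
Quinn ∩ Idris ∩ Ulla: 13:00-17:00.
Quinn ∩ Idris ∩ Ulla ∩ Imani: 13:00-15:10, 15:30-17:00.
So the common availability across everyone is 13:00-15:10, 15:30-17:00.
The last common window of at least 30 minutes is 15:30-17:00; a 30-minute meeting can start as late as 16:30 and still end by 17:00.

16:30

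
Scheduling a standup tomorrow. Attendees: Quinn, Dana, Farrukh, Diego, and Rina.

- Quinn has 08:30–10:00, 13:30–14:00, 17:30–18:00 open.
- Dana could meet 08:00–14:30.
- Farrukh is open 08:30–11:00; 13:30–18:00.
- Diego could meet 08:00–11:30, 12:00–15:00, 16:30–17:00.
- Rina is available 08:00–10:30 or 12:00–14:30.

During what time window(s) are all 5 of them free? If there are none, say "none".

Quinn ∩ Dana: 08:30-10:00, 13:30-14:00.
Quinn ∩ Dana ∩ Farrukh: 08:30-10:00, 13:30-14:00.
Quinn ∩ Dana ∩ Farrukh ∩ Diego: 08:30-10:00, 13:30-14:00.
Quinn ∩ Dana ∩ Farrukh ∩ Diego ∩ Rina: 08:30-10:00, 13:30-14:00.

08:30-10:00, 13:30-14:00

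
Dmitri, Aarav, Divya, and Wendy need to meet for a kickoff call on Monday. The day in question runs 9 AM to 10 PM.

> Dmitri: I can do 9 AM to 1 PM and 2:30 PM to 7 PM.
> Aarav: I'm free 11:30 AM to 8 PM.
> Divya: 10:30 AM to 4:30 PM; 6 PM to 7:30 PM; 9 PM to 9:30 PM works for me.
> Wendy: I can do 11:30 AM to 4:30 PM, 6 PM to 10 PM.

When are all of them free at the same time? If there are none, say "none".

Dmitri ∩ Aarav: 11:30-13:00, 14:30-19:00.
Dmitri ∩ Aarav ∩ Divya: 11:30-13:00, 14:30-16:30, 18:00-19:00.
Dmitri ∩ Aarav ∩ Divya ∩ Wendy: 11:30-13:00, 14:30-16:30, 18:00-19:00.

11:30-13:00, 14:30-16:30, 18:00-19:00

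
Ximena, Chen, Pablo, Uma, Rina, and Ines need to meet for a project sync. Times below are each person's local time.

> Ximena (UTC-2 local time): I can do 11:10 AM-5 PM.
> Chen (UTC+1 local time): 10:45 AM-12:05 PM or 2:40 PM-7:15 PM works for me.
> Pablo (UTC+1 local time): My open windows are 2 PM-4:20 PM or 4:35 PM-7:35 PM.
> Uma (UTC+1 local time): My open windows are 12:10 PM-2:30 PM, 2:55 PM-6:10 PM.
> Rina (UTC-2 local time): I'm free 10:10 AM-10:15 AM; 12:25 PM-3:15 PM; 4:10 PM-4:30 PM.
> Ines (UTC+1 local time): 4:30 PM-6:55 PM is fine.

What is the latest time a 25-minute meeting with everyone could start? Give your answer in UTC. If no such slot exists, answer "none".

16:45

Ximena in UTC: 13:10-19:00 (add 2h to convert from UTC-2).
Chen in UTC: 09:45-11:05, 13:40-18:15 (subtract 1h to convert from UTC+1).
Pablo in UTC: 13:00-15:20, 15:35-18:35 (subtract 1h to convert from UTC+1).
Uma in UTC: 11:10-13:30, 13:55-17:10 (subtract 1h to convert from UTC+1).
Rina in UTC: 12:10-12:15, 14:25-17:15, 18:10-18:30 (add 2h to convert from UTC-2).
Ines in UTC: 15:30-17:55 (subtract 1h to convert from UTC+1).
Ximena ∩ Chen: 13:40-18:15.
Ximena ∩ Chen ∩ Pablo: 13:40-15:20, 15:35-18:15.
Ximena ∩ Chen ∩ Pablo ∩ Uma: 13:55-15:20, 15:35-17:10.
Ximena ∩ Chen ∩ Pablo ∩ Uma ∩ Rina: 14:25-15:20, 15:35-17:10.
Ximena ∩ Chen ∩ Pablo ∩ Uma ∩ Rina ∩ Ines: 15:35-17:10.
Those are the intersection windows.
The last common window of at least 25 minutes is 15:35-17:10; a 25-minute meeting can start as late as 16:45 and still end by 17:10.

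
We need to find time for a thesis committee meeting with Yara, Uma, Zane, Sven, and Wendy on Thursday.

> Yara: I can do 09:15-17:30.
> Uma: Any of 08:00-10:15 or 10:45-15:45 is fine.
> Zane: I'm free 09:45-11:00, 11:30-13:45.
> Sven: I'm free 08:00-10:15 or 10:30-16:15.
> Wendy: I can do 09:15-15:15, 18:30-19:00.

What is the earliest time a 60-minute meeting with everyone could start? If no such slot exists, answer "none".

11:30

Yara ∩ Uma: 09:15-10:15, 10:45-15:45.
Yara ∩ Uma ∩ Zane: 09:45-10:15, 10:45-11:00, 11:30-13:45.
Yara ∩ Uma ∩ Zane ∩ Sven: 09:45-10:15, 10:45-11:00, 11:30-13:45.
Yara ∩ Uma ∩ Zane ∩ Sven ∩ Wendy: 09:45-10:15, 10:45-11:00, 11:30-13:45.
The first common window of at least 60 minutes is 11:30-13:45, so the earliest start is 11:30.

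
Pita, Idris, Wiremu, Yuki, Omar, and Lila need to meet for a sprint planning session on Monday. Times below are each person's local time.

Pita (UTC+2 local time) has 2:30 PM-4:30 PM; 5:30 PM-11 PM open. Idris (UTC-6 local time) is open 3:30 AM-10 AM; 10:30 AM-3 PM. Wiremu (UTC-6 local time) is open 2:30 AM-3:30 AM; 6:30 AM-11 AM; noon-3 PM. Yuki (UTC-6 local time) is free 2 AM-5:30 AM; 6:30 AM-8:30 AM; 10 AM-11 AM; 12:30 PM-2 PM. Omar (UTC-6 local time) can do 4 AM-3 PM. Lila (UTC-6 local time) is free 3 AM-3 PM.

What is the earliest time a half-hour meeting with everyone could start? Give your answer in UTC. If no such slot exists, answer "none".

Pita in UTC: 12:30-14:30, 15:30-21:00 (subtract 2h to convert from UTC+2).
Idris in UTC: 09:30-16:00, 16:30-21:00 (add 6h to convert from UTC-6).
Wiremu in UTC: 08:30-09:30, 12:30-17:00, 18:00-21:00 (add 6h to convert from UTC-6).
Yuki in UTC: 08:00-11:30, 12:30-14:30, 16:00-17:00, 18:30-20:00 (add 6h to convert from UTC-6).
Omar in UTC: 10:00-21:00 (add 6h to convert from UTC-6).
Lila in UTC: 09:00-21:00 (add 6h to convert from UTC-6).
Pita ∩ Idris: 12:30-14:30, 15:30-16:00, 16:30-21:00.
Pita ∩ Idris ∩ Wiremu: 12:30-14:30, 15:30-16:00, 16:30-17:00, 18:00-21:00.
Pita ∩ Idris ∩ Wiremu ∩ Yuki: 12:30-14:30, 16:30-17:00, 18:30-20:00.
Pita ∩ Idris ∩ Wiremu ∩ Yuki ∩ Omar: 12:30-14:30, 16:30-17:00, 18:30-20:00.
Pita ∩ Idris ∩ Wiremu ∩ Yuki ∩ Omar ∩ Lila: 12:30-14:30, 16:30-17:00, 18:30-20:00.
The first common window of at least 30 minutes is 12:30-14:30, so the earliest start is 12:30.

12:30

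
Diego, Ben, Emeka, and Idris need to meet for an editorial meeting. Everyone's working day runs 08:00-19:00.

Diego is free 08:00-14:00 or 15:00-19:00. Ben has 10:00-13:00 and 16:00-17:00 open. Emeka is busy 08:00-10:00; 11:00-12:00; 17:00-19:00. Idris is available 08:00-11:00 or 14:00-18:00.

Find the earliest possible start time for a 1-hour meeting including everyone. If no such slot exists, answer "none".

10:00

Diego free: 08:00-14:00, 15:00-19:00.
Ben free: 10:00-13:00, 16:00-17:00.
Emeka free: 10:00-11:00, 12:00-17:00 (invert busy blocks within the working day).
Idris free: 08:00-11:00, 14:00-18:00.
Diego ∩ Ben: 10:00-13:00, 16:00-17:00.
Diego ∩ Ben ∩ Emeka: 10:00-11:00, 12:00-13:00, 16:00-17:00.
Diego ∩ Ben ∩ Emeka ∩ Idris: 10:00-11:00, 16:00-17:00.
Those are the intersection windows.
The first common window of at least 60 minutes is 10:00-11:00, so the earliest start is 10:00.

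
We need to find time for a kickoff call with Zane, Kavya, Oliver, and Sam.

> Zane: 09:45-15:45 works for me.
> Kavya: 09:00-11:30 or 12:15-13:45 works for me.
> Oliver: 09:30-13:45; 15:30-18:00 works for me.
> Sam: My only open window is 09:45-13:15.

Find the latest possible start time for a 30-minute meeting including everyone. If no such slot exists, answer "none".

12:45

Zane ∩ Kavya: 09:45-11:30, 12:15-13:45.
Zane ∩ Kavya ∩ Oliver: 09:45-11:30, 12:15-13:45.
Zane ∩ Kavya ∩ Oliver ∩ Sam: 09:45-11:30, 12:15-13:15.
The last common window of at least 30 minutes is 12:15-13:15; a 30-minute meeting can start as late as 12:45 and still end by 13:15.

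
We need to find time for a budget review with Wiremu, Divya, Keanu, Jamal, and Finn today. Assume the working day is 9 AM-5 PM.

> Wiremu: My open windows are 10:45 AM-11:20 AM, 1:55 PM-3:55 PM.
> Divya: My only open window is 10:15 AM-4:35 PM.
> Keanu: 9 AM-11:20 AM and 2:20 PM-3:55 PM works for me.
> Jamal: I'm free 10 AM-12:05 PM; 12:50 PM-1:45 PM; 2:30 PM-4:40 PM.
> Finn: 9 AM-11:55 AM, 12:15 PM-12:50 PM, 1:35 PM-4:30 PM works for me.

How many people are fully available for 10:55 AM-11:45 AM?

3

Divya, Jamal, and Finn can make the full 10:55-11:45 slot — that's 3.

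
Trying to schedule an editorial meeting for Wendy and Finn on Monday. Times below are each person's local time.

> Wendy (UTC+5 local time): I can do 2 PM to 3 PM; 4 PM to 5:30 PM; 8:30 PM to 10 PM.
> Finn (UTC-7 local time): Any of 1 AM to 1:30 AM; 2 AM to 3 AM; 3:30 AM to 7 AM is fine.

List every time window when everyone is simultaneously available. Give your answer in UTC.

Wendy in UTC: 09:00-10:00, 11:00-12:30, 15:30-17:00 (subtract 5h to convert from UTC+5).
Finn in UTC: 08:00-08:30, 09:00-10:00, 10:30-14:00 (add 7h to convert from UTC-7).
Wendy ∩ Finn: 09:00-10:00, 11:00-12:30.

09:00-10:00, 11:00-12:30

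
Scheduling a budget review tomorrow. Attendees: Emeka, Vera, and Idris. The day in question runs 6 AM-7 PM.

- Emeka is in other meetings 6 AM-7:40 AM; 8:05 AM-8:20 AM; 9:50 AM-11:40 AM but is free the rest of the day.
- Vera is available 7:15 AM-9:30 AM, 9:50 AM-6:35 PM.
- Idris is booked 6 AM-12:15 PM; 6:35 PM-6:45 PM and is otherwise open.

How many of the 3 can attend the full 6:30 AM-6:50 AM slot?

Emeka free: 07:40-08:05, 08:20-09:50, 11:40-19:00 (invert busy blocks within the working day).
Vera free: 07:15-09:30, 09:50-18:35.
Idris free: 12:15-18:35, 18:45-19:00 (invert busy blocks within the working day).
nobody can make the full 06:30-06:50 slot — that's 0.

0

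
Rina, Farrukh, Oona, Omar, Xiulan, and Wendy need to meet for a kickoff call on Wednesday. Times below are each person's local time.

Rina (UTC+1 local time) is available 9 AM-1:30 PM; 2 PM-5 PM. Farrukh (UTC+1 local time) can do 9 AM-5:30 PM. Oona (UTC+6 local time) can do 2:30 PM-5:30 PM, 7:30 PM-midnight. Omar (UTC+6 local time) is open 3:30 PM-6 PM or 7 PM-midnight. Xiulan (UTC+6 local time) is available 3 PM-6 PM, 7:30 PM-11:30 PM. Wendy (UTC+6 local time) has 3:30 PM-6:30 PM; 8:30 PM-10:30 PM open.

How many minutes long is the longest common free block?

120

Rina in UTC: 08:00-12:30, 13:00-16:00 (subtract 1h to convert from UTC+1).
Farrukh in UTC: 08:00-16:30 (subtract 1h to convert from UTC+1).
Oona in UTC: 08:30-11:30, 13:30-18:00 (subtract 6h to convert from UTC+6).
Omar in UTC: 09:30-12:00, 13:00-18:00 (subtract 6h to convert from UTC+6).
Xiulan in UTC: 09:00-12:00, 13:30-17:30 (subtract 6h to convert from UTC+6).
Wendy in UTC: 09:30-12:30, 14:30-16:30 (subtract 6h to convert from UTC+6).
Rina ∩ Farrukh: 08:00-12:30, 13:00-16:00.
Rina ∩ Farrukh ∩ Oona: 08:30-11:30, 13:30-16:00.
Rina ∩ Farrukh ∩ Oona ∩ Omar: 09:30-11:30, 13:30-16:00.
Rina ∩ Farrukh ∩ Oona ∩ Omar ∩ Xiulan: 09:30-11:30, 13:30-16:00.
Rina ∩ Farrukh ∩ Oona ∩ Omar ∩ Xiulan ∩ Wendy: 09:30-11:30, 14:30-16:00.
The longest is 09:30-11:30 at 120 minutes.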